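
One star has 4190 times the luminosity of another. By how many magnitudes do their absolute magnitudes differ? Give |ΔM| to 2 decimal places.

|ΔM| ≈ 9.06

Pogson: ΔM = −2.5 log₁₀(ratio) = −2.5 log₁₀(4190) = −2.5 × 3.6222 = -9.056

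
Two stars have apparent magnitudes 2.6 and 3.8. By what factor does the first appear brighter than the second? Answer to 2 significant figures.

3.0

Δm = 2.6 − (3.8) = -1.2
Flux ratio = 10^(−0.4 Δm) = 10^(−0.4 × -1.2) = 10^0.480 = 3.020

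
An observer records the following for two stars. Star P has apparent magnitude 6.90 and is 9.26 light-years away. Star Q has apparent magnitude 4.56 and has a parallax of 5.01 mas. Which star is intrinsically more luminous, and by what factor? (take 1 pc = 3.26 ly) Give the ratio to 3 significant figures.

Star Q is more luminous, by a factor of 42600.

Star P: d = 9.26 ly / 3.26 = 2.840 pc
Star P: M = m − 5 log₁₀ d + 5 = 6.90 − 5·0.4534 + 5 = 9.633
Star Q: p = 5.01 mas = 5.01×10^-3″ → d = 1/p = 199.6 pc
Star Q: M = m − 5 log₁₀ d + 5 = 4.56 − 5·2.3002 + 5 = -1.941
ΔM = M_P − M_Q = 9.633 − (-1.941) = 11.574; smaller M is more luminous → Star Q.
L ratio = 10^(0.4 |ΔM|) = 10^4.630 = 42610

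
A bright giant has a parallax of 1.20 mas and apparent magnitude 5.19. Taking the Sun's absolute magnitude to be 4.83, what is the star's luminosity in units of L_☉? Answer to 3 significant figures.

L/L_☉ ≈ 4980

d = 1/p = 1000/1.20 mas = 833.3 pc
M = m − 5 log₁₀ d + 5 = 5.19 − 5·2.9208 + 5 = -4.414
M − M_☉ = -4.414 − 4.83 = -9.244
L/L_☉ = 10^(−0.4 × -9.244) = 4985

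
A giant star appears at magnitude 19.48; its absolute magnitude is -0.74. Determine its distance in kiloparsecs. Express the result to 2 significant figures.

d ≈ 110 kpc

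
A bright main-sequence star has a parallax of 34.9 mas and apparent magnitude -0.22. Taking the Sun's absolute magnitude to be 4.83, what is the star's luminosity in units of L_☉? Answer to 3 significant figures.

L/L_☉ ≈ 860

d = 1/p = 1000/34.9 mas = 28.65 pc
M = m − 5 log₁₀ d + 5 = -0.22 − 5·1.4572 + 5 = -2.506
M − M_☉ = -2.506 − 4.83 = -7.336
L/L_☉ = 10^(−0.4 × -7.336) = 859.7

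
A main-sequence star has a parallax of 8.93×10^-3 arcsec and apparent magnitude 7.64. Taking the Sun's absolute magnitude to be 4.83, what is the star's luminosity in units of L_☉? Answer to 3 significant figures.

L/L_☉ ≈ 9.43

d = 1/p = 1/8.93×10^-3″ = 112.0 pc
M = m − 5 log₁₀ d + 5 = 7.64 − 5·2.0491 + 5 = 2.394
M − M_☉ = 2.394 − 4.83 = -2.436
L/L_☉ = 10^(−0.4 × -2.436) = 9.425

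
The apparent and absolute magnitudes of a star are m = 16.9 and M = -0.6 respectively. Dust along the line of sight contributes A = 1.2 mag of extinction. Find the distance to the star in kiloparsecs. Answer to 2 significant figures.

m − M = 5 log₁₀(d/10 pc) + A  ⇒  16.9 − (-0.6) − 1.2 = 5 log₁₀(d/10)
16.300 = 5 log₁₀(d/10)
log₁₀ d = (m − M − A)/5 + 1 = 4.2600
d = 10^4.2600 = 18200 pc
= 18.20 kpc

d ≈ 18 kpc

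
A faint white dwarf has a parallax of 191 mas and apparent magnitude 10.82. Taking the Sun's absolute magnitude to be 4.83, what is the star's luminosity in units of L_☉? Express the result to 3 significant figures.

L/L_☉ ≈ 1.10×10^-3

d = 1/p = 1000/191 mas = 5.236 pc
M = m − 5 log₁₀ d + 5 = 10.82 − 5·0.7190 + 5 = 12.225
M − M_☉ = 12.225 − 4.83 = 7.395
L/L_☉ = 10^(−0.4 × 7.395) = 1.101×10^-3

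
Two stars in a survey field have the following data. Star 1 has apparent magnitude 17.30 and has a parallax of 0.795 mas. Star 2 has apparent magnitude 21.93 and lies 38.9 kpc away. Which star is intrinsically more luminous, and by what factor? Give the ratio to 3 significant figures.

Star 2 is more luminous, by a factor of 13.4.

Star 1: p = 0.795 mas = 7.95×10^-4″ → d = 1/p = 1258 pc
Star 1: M = m − 5 log₁₀ d + 5 = 17.30 − 5·3.0996 + 5 = 6.802
Star 2: d = 38.9 kpc = 38900 pc
Star 2: M = m − 5 log₁₀ d + 5 = 21.93 − 5·4.5899 + 5 = 3.980
ΔM = M_1 − M_2 = 6.802 − (3.980) = 2.822; smaller M is more luminous → Star 2.
L ratio = 10^(0.4 |ΔM|) = 10^1.129 = 13.45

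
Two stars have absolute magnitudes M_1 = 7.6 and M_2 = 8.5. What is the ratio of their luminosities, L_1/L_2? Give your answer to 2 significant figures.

L_1/L_2 ≈ 2.3

ΔM = M_1 − M_2 = -0.9
L_1/L_2 = 10^(−0.4 ΔM) = 10^0.360 = 2.291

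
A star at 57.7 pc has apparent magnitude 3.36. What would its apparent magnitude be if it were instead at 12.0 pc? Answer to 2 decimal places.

m ≈ -0.05

Flux ∝ 1/d², so Δm = 5 log₁₀(d₂/d₁) = 5 log₁₀(12.0/57.7) = -3.410
m₂ = m₁ + Δm = 3.36 + (-3.410) = -0.050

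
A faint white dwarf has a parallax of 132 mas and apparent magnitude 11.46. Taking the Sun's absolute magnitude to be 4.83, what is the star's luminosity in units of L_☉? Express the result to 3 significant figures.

L/L_☉ ≈ 1.28×10^-3

d = 1/p = 1000/132 mas = 7.576 pc
M = m − 5 log₁₀ d + 5 = 11.46 − 5·0.8794 + 5 = 12.063
M − M_☉ = 12.063 − 4.83 = 7.233
L/L_☉ = 10^(−0.4 × 7.233) = 1.279×10^-3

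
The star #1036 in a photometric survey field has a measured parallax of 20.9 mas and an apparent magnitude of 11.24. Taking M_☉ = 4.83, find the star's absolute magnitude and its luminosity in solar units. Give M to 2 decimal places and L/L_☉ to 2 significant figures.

M ≈ 7.84; L/L_☉ ≈ 0.062

d = 1/p = 1000/20.9 mas = 47.85 pc
M = m − 5 log₁₀ d + 5 = 11.24 − 5·1.6799 + 5 = 7.841
M − M_☉ = 7.841 − 4.83 = 3.011
L/L_☉ = 10^(−0.4 × 3.011) = 0.06248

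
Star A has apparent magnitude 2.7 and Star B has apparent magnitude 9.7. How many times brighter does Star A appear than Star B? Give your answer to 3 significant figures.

Magnitude difference = -7.0
Flux ratio = 10^(−0.4 Δm) = 10^(−0.4 × -7.0) = 10^2.800 = 631.0

631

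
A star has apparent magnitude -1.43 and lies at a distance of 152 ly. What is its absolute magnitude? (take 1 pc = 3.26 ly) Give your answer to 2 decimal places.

d = 152 ly / 3.26 = 46.63 pc
5 log₁₀(d/10 pc) = 5 log₁₀(46.63) − 5 = 3.343
M = m − 5 log₁₀(d/10) = -1.43 − 3.343 = -4.773

M ≈ -4.77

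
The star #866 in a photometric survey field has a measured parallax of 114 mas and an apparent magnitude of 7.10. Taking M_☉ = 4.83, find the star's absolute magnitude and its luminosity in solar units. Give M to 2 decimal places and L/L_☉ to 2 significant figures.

d = 1/p = 1000/114 mas = 8.772 pc
M = m − 5 log₁₀ d + 5 = 7.10 − 5·0.9431 + 5 = 7.385
M − M_☉ = 7.385 − 4.83 = 2.555
L/L_☉ = 10^(−0.4 × 2.555) = 0.09510

M ≈ 7.38; L/L_☉ ≈ 0.095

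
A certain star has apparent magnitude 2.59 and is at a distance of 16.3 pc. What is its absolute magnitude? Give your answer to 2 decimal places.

M ≈ 1.53

5 log₁₀(d/10 pc) = 5 log₁₀(16.30) − 5 = 1.061
M = m − 5 log₁₀(d/10) = 2.59 − 1.061 = 1.529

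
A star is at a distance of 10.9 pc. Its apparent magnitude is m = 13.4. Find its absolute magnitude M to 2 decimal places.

5 log₁₀(d/10 pc) = 5 log₁₀(10.90) − 5 = 0.187
M = m − 5 log₁₀(d/10) = 13.4 − 0.187 = 13.213

M ≈ 13.21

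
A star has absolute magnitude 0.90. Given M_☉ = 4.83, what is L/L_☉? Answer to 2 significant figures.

L/L_☉ ≈ 37

M − M_☉ = 0.90 − 4.83 = -3.930
L/L_☉ = 10^(−0.4 (M − M_☉)) = 10^1.572 = 37.33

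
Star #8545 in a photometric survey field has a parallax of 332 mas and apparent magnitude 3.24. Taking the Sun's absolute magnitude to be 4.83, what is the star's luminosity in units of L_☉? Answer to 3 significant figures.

d = 1/p = 1000/332 mas = 3.012 pc
M = m − 5 log₁₀ d + 5 = 3.24 − 5·0.4789 + 5 = 5.846
M − M_☉ = 5.846 − 4.83 = 1.016
L/L_☉ = 10^(−0.4 × 1.016) = 0.3924

L/L_☉ ≈ 0.392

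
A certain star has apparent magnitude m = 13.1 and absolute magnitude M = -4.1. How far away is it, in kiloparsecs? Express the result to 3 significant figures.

d ≈ 27.5 kpc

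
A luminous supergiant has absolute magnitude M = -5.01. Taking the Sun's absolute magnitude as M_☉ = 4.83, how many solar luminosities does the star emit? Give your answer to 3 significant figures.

L/L_☉ ≈ 8630

M − M_☉ = -5.01 − 4.83 = -9.840
L/L_☉ = 10^(−0.4 (M − M_☉)) = 10^3.936 = 8630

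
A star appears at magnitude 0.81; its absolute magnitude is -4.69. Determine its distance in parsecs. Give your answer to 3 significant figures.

d ≈ 126 pc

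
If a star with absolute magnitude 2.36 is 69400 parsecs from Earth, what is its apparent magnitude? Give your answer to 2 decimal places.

m = M + 5 log₁₀ d − 5 = 2.36 + 5·4.8414 − 5 = 21.567

m ≈ 21.57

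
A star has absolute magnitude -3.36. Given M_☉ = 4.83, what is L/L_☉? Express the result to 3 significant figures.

L/L_☉ ≈ 1890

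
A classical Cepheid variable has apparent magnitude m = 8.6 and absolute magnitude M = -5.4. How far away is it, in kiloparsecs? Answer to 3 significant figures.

Distance modulus: m − M = 8.6 − (-5.4) = 14.000
m − M = 5 log₁₀ d − 5
log₁₀ d = (m − M)/5 + 1 = 3.8000
d = 10^3.8000 = 6310 pc
= 6.310 kpc

d ≈ 6.31 kpc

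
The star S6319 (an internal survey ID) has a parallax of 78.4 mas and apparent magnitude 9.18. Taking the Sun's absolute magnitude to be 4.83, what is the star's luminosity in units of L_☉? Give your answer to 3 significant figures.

L/L_☉ ≈ 0.0296

d = 1/p = 1000/78.4 mas = 12.76 pc
M = m − 5 log₁₀ d + 5 = 9.18 − 5·1.1057 + 5 = 8.652
M − M_☉ = 8.652 − 4.83 = 3.822
L/L_☉ = 10^(−0.4 × 3.822) = 0.02961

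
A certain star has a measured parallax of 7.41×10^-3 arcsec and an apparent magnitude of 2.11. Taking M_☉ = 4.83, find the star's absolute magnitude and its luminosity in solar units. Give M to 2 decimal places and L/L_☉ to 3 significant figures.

d = 1/p = 1/7.41×10^-3″ = 135.0 pc
M = m − 5 log₁₀ d + 5 = 2.11 − 5·2.1302 + 5 = -3.541
M − M_☉ = -3.541 − 4.83 = -8.371
L/L_☉ = 10^(−0.4 × -8.371) = 2230

M ≈ -3.54; L/L_☉ ≈ 2230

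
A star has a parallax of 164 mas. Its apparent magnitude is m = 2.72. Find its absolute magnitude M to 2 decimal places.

M ≈ 3.79

p = 164 mas = 0.164″ → d = 1/p = 6.098 pc
5 log₁₀(d/10 pc) = 5 log₁₀(6.098) − 5 = -1.074
M = m − 5 log₁₀(d/10) = 2.72 + 1.074 = 3.794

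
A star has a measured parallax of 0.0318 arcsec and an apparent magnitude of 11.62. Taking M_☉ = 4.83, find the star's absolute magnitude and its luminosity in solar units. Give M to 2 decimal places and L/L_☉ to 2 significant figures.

M ≈ 9.13; L/L_☉ ≈ 0.019

d = 1/p = 1/0.0318″ = 31.45 pc
M = m − 5 log₁₀ d + 5 = 11.62 − 5·1.4976 + 5 = 9.132
M − M_☉ = 9.132 − 4.83 = 4.302
L/L_☉ = 10^(−0.4 × 4.302) = 0.01902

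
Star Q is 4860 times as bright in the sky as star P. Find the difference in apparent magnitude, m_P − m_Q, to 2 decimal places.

Pogson: Δm = −2.5 log₁₀(ratio) = −2.5 log₁₀(4860) = −2.5 × 3.6866 = -9.217
Star Q is brighter so has the smaller magnitude: m_P − m_Q is positive.

m_P − m_Q ≈ 9.22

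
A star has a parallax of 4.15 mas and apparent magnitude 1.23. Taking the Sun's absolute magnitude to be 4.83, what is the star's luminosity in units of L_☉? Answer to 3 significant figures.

d = 1/p = 1000/4.15 mas = 241.0 pc
M = m − 5 log₁₀ d + 5 = 1.23 − 5·2.3820 + 5 = -5.680
M − M_☉ = -5.680 − 4.83 = -10.510
L/L_☉ = 10^(−0.4 × -10.510) = 15990

L/L_☉ ≈ 16000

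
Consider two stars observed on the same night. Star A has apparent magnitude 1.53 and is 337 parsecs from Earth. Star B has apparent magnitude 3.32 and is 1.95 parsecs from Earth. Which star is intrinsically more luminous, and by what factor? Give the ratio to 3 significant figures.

Star A: M = m − 5 log₁₀ d + 5 = 1.53 − 5·2.5276 + 5 = -6.108
Star B: M = m − 5 log₁₀ d + 5 = 3.32 − 5·0.2900 + 5 = 6.870
ΔM = M_A − M_B = -6.108 − (6.870) = -12.978; smaller M is more luminous → Star A.
L ratio = 10^(0.4 |ΔM|) = 10^5.191 = 155300

Star A is more luminous, by a factor of 155000.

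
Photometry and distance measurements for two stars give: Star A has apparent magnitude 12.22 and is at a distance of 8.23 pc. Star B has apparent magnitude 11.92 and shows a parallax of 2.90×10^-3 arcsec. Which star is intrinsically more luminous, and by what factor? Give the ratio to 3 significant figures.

Star B is more luminous, by a factor of 2310.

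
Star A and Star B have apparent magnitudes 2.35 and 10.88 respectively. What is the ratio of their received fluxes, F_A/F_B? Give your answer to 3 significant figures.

F_A/F_B ≈ 2580

Δm = 2.35 − (10.88) = -8.53
Flux ratio = 10^(−0.4 Δm) = 10^(−0.4 × -8.53) = 10^3.412 = 2582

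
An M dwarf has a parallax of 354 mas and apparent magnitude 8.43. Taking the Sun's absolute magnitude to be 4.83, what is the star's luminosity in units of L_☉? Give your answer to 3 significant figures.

L/L_☉ ≈ 2.90×10^-3

d = 1/p = 1000/354 mas = 2.825 pc
M = m − 5 log₁₀ d + 5 = 8.43 − 5·0.4510 + 5 = 11.175
M − M_☉ = 11.175 − 4.83 = 6.345
L/L_☉ = 10^(−0.4 × 6.345) = 2.897×10^-3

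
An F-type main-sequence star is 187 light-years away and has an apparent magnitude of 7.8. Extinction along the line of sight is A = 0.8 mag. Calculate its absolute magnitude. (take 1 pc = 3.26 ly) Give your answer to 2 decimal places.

M ≈ 3.21

d = 187 ly / 3.26 = 57.36 pc
5 log₁₀(d/10 pc) = 5 log₁₀(57.36) − 5 = 3.793
M = m − 5 log₁₀(d/10) − A = 7.8 − 3.793 − 0.8 = 3.207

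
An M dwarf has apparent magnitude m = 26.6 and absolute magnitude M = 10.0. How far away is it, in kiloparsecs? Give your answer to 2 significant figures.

μ = m − M = 16.600
m − M = 5 log₁₀ d − 5
log₁₀ d = (m − M)/5 + 1 = 4.3200
d = 10^4.3200 = 20890 pc
= 20.89 kpc

d ≈ 21 kpc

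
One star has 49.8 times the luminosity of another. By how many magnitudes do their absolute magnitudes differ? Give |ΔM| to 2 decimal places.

Pogson: ΔM = −2.5 log₁₀(ratio) = −2.5 log₁₀(49.8) = −2.5 × 1.6972 = -4.243

|ΔM| ≈ 4.24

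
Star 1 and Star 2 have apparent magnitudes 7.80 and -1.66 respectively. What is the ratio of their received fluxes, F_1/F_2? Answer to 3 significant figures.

F_1/F_2 ≈ 1.64×10^-4

Δm = 7.80 − (-1.66) = 9.46
Flux ratio = 10^(−0.4 Δm) = 10^(−0.4 × 9.46) = 10^-3.784 = 1.644×10^-4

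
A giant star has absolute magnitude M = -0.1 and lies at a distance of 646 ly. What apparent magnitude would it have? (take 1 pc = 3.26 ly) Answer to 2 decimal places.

m ≈ 6.39

d = 646 ly / 3.26 = 198.2 pc
m = M + 5 log₁₀ d − 5 = -0.1 + 5·2.2970 − 5 = 6.385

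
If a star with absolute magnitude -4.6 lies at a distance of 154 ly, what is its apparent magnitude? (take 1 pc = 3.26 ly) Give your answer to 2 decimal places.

d = 154 ly / 3.26 = 47.24 pc
m = M + 5 log₁₀ d − 5 = -4.6 + 5·1.6743 − 5 = -1.228

m ≈ -1.23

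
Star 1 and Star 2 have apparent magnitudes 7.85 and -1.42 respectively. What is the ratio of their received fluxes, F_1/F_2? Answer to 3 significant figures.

Δm = 7.85 − (-1.42) = 9.27
Flux ratio = 10^(−0.4 Δm) = 10^(−0.4 × 9.27) = 10^-3.708 = 1.959×10^-4

F_1/F_2 ≈ 1.96×10^-4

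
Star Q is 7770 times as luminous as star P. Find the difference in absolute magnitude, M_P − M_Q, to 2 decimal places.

M_P − M_Q ≈ 9.73

Pogson: ΔM = −2.5 log₁₀(ratio) = −2.5 log₁₀(7770) = −2.5 × 3.8904 = -9.726
Star Q is brighter so has the smaller magnitude: M_P − M_Q is positive.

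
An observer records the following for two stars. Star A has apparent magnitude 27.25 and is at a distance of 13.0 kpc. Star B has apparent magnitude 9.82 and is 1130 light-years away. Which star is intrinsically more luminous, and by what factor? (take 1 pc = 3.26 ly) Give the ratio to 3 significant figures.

Star B is more luminous, by a factor of 6670.

Star A: d = 13.0 kpc = 13000 pc
Star A: M = m − 5 log₁₀ d + 5 = 27.25 − 5·4.1139 + 5 = 11.680
Star B: d = 1130 ly / 3.26 = 346.6 pc
Star B: M = m − 5 log₁₀ d + 5 = 9.82 − 5·2.5399 + 5 = 2.121
ΔM = M_A − M_B = 11.680 − (2.121) = 9.560; smaller M is more luminous → Star B.
L ratio = 10^(0.4 |ΔM|) = 10^3.824 = 6666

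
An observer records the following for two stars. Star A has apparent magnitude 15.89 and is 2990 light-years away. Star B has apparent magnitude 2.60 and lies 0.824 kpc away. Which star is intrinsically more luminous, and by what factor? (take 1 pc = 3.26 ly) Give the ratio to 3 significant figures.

Star B is more luminous, by a factor of 167000.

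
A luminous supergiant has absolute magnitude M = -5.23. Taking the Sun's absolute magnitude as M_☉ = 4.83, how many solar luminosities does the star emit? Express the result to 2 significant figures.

L/L_☉ ≈ 11000

M − M_☉ = -5.23 − 4.83 = -10.060
L/L_☉ = 10^(−0.4 (M − M_☉)) = 10^4.024 = 10570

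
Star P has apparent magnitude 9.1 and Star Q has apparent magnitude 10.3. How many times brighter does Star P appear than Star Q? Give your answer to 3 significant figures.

3.02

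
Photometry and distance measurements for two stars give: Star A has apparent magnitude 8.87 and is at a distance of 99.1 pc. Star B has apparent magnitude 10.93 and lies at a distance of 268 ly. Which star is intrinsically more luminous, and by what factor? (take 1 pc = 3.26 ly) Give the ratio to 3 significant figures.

Star A: M = m − 5 log₁₀ d + 5 = 8.87 − 5·1.9961 + 5 = 3.890
Star B: d = 268 ly / 3.26 = 82.21 pc
Star B: M = m − 5 log₁₀ d + 5 = 10.93 − 5·1.9149 + 5 = 6.355
ΔM = M_A − M_B = 3.890 − (6.355) = -2.466; smaller M is more luminous → Star A.
L ratio = 10^(0.4 |ΔM|) = 10^0.986 = 9.690

Star A is more luminous, by a factor of 9.69.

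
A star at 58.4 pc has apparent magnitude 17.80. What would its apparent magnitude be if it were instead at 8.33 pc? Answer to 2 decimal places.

Flux ∝ 1/d², so Δm = 5 log₁₀(d₂/d₁) = 5 log₁₀(8.33/58.4) = -4.229
m₂ = m₁ + Δm = 17.80 + (-4.229) = 13.571

m ≈ 13.57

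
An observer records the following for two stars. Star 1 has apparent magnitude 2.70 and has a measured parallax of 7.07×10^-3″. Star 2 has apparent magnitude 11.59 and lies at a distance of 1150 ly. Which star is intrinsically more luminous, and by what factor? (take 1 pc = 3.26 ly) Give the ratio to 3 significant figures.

Star 1: d = 1/p = 1/7.07×10^-3″ = 141.4 pc
Star 1: M = m − 5 log₁₀ d + 5 = 2.70 − 5·2.1506 + 5 = -3.053
Star 2: d = 1150 ly / 3.26 = 352.8 pc
Star 2: M = m − 5 log₁₀ d + 5 = 11.59 − 5·2.5475 + 5 = 3.853
ΔM = M_1 − M_2 = -3.053 − (3.853) = -6.906; smaller M is more luminous → Star 1.
L ratio = 10^(0.4 |ΔM|) = 10^2.762 = 578.4

Star 1 is more luminous, by a factor of 578.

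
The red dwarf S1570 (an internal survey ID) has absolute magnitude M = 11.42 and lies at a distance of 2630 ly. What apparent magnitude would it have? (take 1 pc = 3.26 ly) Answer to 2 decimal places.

m ≈ 20.95

d = 2630 ly / 3.26 = 806.7 pc
m = M + 5 log₁₀ d − 5 = 11.42 + 5·2.9067 − 5 = 20.954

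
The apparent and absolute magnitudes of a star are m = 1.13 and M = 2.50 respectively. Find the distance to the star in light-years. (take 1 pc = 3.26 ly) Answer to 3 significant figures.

d ≈ 17.3 ly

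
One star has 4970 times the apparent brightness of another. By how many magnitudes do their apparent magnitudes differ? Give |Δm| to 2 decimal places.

Pogson: Δm = −2.5 log₁₀(ratio) = −2.5 log₁₀(4970) = −2.5 × 3.6964 = -9.241

|Δm| ≈ 9.24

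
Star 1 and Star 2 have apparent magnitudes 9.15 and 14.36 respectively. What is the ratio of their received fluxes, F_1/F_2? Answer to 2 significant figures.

F_1/F_2 ≈ 120

Magnitude difference = -5.21
Flux ratio = 10^(−0.4 Δm) = 10^(−0.4 × -5.21) = 10^2.084 = 121.3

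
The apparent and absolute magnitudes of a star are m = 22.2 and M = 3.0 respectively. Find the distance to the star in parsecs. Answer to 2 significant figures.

μ = m − M = 19.200
m − M = 5 log₁₀ d − 5
log₁₀ d = (m − M)/5 + 1 = 4.8400
d = 10^4.8400 = 69180 pc

d ≈ 69000 pc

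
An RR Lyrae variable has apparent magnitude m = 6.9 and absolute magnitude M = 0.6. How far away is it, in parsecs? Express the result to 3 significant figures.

d ≈ 182 pc

μ = m − M = 6.300
m − M = 5 log₁₀ d − 5
log₁₀ d = (m − M)/5 + 1 = 2.2600
d = 10^2.2600 = 182.0 pc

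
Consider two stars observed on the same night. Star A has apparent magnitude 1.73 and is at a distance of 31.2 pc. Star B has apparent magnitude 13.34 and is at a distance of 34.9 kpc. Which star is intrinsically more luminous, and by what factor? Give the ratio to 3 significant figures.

Star B is more luminous, by a factor of 28.4.

Star A: M = m − 5 log₁₀ d + 5 = 1.73 − 5·1.4942 + 5 = -0.741
Star B: d = 34.9 kpc = 34900 pc
Star B: M = m − 5 log₁₀ d + 5 = 13.34 − 5·4.5428 + 5 = -4.374
ΔM = M_A − M_B = -0.741 − (-4.374) = 3.633; smaller M is more luminous → Star B.
L ratio = 10^(0.4 |ΔM|) = 10^1.453 = 28.40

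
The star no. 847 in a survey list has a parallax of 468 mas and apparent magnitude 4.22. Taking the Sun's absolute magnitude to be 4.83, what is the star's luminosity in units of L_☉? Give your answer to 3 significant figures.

d = 1/p = 1000/468 mas = 2.137 pc
M = m − 5 log₁₀ d + 5 = 4.22 − 5·0.3298 + 5 = 7.571
M − M_☉ = 7.571 − 4.83 = 2.741
L/L_☉ = 10^(−0.4 × 2.741) = 0.08008

L/L_☉ ≈ 0.0801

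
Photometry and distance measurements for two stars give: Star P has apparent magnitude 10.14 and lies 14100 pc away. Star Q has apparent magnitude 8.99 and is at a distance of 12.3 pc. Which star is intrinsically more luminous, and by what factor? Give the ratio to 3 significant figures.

Star P is more luminous, by a factor of 456000.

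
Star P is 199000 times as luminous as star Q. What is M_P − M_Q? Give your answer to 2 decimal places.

Pogson: ΔM = −2.5 log₁₀(ratio) = −2.5 log₁₀(199000) = −2.5 × 5.2989 = -13.247
Star P is brighter, so it has the smaller magnitude: the difference is negative.

M_P − M_Q ≈ -13.25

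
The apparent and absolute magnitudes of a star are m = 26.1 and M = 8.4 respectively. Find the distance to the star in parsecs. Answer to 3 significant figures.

Distance modulus: m − M = 26.1 − (8.4) = 17.700
m − M = 5 log₁₀ d − 5
log₁₀ d = (m − M)/5 + 1 = 4.5400
d = 10^4.5400 = 34670 pc

d ≈ 34700 pc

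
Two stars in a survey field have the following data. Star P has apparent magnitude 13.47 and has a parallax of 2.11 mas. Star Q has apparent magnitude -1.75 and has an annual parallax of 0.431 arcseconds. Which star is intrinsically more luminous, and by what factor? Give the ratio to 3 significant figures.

Star P: p = 2.11 mas = 2.11×10^-3″ → d = 1/p = 473.9 pc
Star P: M = m − 5 log₁₀ d + 5 = 13.47 − 5·2.6757 + 5 = 5.091
Star Q: d = 1/p = 1/0.431″ = 2.320 pc
Star Q: M = m − 5 log₁₀ d + 5 = -1.75 − 5·0.3655 + 5 = 1.422
ΔM = M_P − M_Q = 5.091 − (1.422) = 3.669; smaller M is more luminous → Star Q.
L ratio = 10^(0.4 |ΔM|) = 10^1.468 = 29.35

Star Q is more luminous, by a factor of 29.4.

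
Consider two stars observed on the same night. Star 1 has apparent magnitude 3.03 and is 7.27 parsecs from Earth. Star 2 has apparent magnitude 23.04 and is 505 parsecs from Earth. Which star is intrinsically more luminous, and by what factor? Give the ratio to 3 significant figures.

Star 1 is more luminous, by a factor of 20900.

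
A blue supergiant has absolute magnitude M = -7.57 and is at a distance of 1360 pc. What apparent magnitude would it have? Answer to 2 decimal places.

m ≈ 3.10

m = M + 5 log₁₀ d − 5 = -7.57 + 5·3.1335 − 5 = 3.098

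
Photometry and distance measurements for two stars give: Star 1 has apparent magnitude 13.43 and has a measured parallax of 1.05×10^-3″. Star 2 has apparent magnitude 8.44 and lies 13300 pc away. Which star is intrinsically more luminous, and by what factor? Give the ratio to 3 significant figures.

Star 2 is more luminous, by a factor of 19300.

Star 1: d = 1/p = 1/1.05×10^-3″ = 952.4 pc
Star 1: M = m − 5 log₁₀ d + 5 = 13.43 − 5·2.9788 + 5 = 3.536
Star 2: M = m − 5 log₁₀ d + 5 = 8.44 − 5·4.1239 + 5 = -7.179
ΔM = M_1 − M_2 = 3.536 − (-7.179) = 10.715; smaller M is more luminous → Star 2.
L ratio = 10^(0.4 |ΔM|) = 10^4.286 = 19320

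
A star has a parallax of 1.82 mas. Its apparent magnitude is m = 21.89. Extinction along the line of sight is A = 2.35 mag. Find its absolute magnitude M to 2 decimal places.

M ≈ 10.84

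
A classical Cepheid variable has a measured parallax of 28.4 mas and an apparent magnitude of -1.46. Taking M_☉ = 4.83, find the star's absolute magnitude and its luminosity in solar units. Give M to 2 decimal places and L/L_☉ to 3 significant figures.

M ≈ -4.19; L/L_☉ ≈ 4070

d = 1/p = 1000/28.4 mas = 35.21 pc
M = m − 5 log₁₀ d + 5 = -1.46 − 5·1.5467 + 5 = -4.193
M − M_☉ = -4.193 − 4.83 = -9.023
L/L_☉ = 10^(−0.4 × -9.023) = 4068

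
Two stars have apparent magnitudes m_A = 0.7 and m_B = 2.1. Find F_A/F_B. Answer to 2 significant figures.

F_A/F_B ≈ 3.6

Magnitude difference = -1.4
Flux ratio = 10^(−0.4 Δm) = 10^(−0.4 × -1.4) = 10^0.560 = 3.631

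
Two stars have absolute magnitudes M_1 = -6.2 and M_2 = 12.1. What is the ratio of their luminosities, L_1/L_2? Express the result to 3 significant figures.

L_1/L_2 ≈ 2.09×10^7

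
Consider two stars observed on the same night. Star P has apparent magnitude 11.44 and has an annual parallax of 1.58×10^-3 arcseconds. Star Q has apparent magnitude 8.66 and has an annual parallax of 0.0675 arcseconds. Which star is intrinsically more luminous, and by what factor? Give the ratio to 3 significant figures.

Star P is more luminous, by a factor of 141.

Star P: d = 1/p = 1/1.58×10^-3″ = 632.9 pc
Star P: M = m − 5 log₁₀ d + 5 = 11.44 − 5·2.8013 + 5 = 2.433
Star Q: d = 1/p = 1/0.0675″ = 14.81 pc
Star Q: M = m − 5 log₁₀ d + 5 = 8.66 − 5·1.1707 + 5 = 7.807
ΔM = M_P − M_Q = 2.433 − (7.807) = -5.373; smaller M is more luminous → Star P.
L ratio = 10^(0.4 |ΔM|) = 10^2.149 = 141.0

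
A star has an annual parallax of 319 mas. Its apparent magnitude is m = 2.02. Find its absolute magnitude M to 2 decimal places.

M ≈ 4.54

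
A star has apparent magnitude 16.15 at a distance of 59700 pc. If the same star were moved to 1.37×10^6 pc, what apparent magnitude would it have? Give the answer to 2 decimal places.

Flux ∝ 1/d², so Δm = 5 log₁₀(d₂/d₁) = 5 log₁₀(1.37×10^6/59700) = 6.804
m₂ = m₁ + Δm = 16.15 + (6.804) = 22.954

m ≈ 22.95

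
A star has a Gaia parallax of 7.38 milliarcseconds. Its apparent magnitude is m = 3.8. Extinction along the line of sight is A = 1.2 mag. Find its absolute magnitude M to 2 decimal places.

p = 7.38 mas = 7.38×10^-3″ → d = 1/p = 135.5 pc
5 log₁₀(d/10 pc) = 5 log₁₀(135.5) − 5 = 5.660
M = m − 5 log₁₀(d/10) − A = 3.8 − 5.660 − 1.2 = -3.060

M ≈ -3.06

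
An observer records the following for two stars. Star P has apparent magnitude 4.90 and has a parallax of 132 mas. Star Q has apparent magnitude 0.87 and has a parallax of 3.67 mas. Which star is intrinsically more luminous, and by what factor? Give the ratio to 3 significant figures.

Star P: p = 132 mas = 0.132″ → d = 1/p = 7.576 pc
Star P: M = m − 5 log₁₀ d + 5 = 4.90 − 5·0.8794 + 5 = 5.503
Star Q: p = 3.67 mas = 3.67×10^-3″ → d = 1/p = 272.5 pc
Star Q: M = m − 5 log₁₀ d + 5 = 0.87 − 5·2.4353 + 5 = -6.307
ΔM = M_P − M_Q = 5.503 − (-6.307) = 11.810; smaller M is more luminous → Star Q.
L ratio = 10^(0.4 |ΔM|) = 10^4.724 = 52940

Star Q is more luminous, by a factor of 52900.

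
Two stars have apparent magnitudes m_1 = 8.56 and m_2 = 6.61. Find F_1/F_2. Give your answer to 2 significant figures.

F_1/F_2 ≈ 0.17

Δm = 8.56 − (6.61) = 1.95
Flux ratio = 10^(−0.4 Δm) = 10^(−0.4 × 1.95) = 10^-0.780 = 0.1660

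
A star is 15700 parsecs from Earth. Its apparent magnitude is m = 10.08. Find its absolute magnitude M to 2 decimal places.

5 log₁₀(d/10 pc) = 5 log₁₀(15700) − 5 = 15.979
M = m − 5 log₁₀(d/10) = 10.08 − 15.979 = -5.899

M ≈ -5.90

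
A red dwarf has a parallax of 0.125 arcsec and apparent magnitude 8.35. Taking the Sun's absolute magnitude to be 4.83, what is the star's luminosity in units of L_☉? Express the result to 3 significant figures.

L/L_☉ ≈ 0.0250

d = 1/p = 1/0.125″ = 8.000 pc
M = m − 5 log₁₀ d + 5 = 8.35 − 5·0.9031 + 5 = 8.835
M − M_☉ = 8.835 − 4.83 = 4.005
L/L_☉ = 10^(−0.4 × 4.005) = 0.02501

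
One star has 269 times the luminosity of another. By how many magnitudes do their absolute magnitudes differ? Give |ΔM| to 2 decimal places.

Pogson: ΔM = −2.5 log₁₀(ratio) = −2.5 log₁₀(269) = −2.5 × 2.4298 = -6.074

|ΔM| ≈ 6.07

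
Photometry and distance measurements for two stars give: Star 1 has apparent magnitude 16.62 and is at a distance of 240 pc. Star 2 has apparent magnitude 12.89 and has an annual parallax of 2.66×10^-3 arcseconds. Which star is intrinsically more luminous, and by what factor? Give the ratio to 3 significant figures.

Star 1: M = m − 5 log₁₀ d + 5 = 16.62 − 5·2.3802 + 5 = 9.719
Star 2: d = 1/p = 1/2.66×10^-3″ = 375.9 pc
Star 2: M = m − 5 log₁₀ d + 5 = 12.89 − 5·2.5751 + 5 = 5.014
ΔM = M_1 − M_2 = 9.719 − (5.014) = 4.705; smaller M is more luminous → Star 2.
L ratio = 10^(0.4 |ΔM|) = 10^1.882 = 76.18

Star 2 is more luminous, by a factor of 76.2.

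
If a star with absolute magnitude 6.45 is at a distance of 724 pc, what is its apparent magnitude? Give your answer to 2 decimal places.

m = M + 5 log₁₀ d − 5 = 6.45 + 5·2.8597 − 5 = 15.749

m ≈ 15.75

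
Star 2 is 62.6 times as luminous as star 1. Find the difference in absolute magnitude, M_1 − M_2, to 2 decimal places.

M_1 − M_2 ≈ 4.49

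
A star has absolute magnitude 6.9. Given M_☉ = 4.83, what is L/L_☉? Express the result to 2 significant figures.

M − M_☉ = 6.9 − 4.83 = 2.070
L/L_☉ = 10^(−0.4 (M − M_☉)) = 10^-0.828 = 0.1486

L/L_☉ ≈ 0.15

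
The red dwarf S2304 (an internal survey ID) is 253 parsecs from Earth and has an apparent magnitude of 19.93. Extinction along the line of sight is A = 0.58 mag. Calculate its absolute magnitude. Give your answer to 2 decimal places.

5 log₁₀(d/10 pc) = 5 log₁₀(253.0) − 5 = 7.016
M = m − 5 log₁₀(d/10) − A = 19.93 − 7.016 − 0.58 = 12.334

M ≈ 12.33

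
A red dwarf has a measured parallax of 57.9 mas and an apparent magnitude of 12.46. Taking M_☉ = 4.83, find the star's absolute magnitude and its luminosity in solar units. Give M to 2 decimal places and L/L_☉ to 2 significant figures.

d = 1/p = 1000/57.9 mas = 17.27 pc
M = m − 5 log₁₀ d + 5 = 12.46 − 5·1.2373 + 5 = 11.273
M − M_☉ = 11.273 − 4.83 = 6.443
L/L_☉ = 10^(−0.4 × 6.443) = 2.646×10^-3

M ≈ 11.27; L/L_☉ ≈ 2.6×10^-3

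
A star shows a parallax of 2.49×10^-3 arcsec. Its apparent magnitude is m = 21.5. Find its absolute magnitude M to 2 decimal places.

M ≈ 13.48

d = 1/p = 1/2.49×10^-3″ = 401.6 pc
5 log₁₀(d/10 pc) = 5 log₁₀(401.6) − 5 = 8.019
M = m − 5 log₁₀(d/10) = 21.5 − 8.019 = 13.481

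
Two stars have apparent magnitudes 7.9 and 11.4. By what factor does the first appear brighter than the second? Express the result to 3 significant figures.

Magnitude difference = -3.5
Flux ratio = 10^(−0.4 Δm) = 10^(−0.4 × -3.5) = 10^1.400 = 25.12

25.1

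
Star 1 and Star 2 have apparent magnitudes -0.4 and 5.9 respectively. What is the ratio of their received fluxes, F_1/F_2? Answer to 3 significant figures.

F_1/F_2 ≈ 331

Δm = -0.4 − (5.9) = -6.3
Flux ratio = 10^(−0.4 Δm) = 10^(−0.4 × -6.3) = 10^2.520 = 331.1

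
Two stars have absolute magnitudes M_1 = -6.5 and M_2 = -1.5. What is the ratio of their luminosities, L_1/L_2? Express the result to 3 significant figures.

L_1/L_2 ≈ 100

ΔM = M_1 − M_2 = -5.0
L_1/L_2 = 10^(−0.4 ΔM) = 10^2.000 = 100.0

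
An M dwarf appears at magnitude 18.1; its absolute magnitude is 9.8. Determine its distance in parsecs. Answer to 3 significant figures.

Distance modulus: m − M = 18.1 − (9.8) = 8.300
m − M = 5 log₁₀ d − 5
log₁₀ d = (m − M)/5 + 1 = 2.6600
d = 10^2.6600 = 457.1 pc

d ≈ 457 pc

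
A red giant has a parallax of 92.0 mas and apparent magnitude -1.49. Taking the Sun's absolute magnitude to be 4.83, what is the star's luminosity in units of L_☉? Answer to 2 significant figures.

d = 1/p = 1000/92.0 mas = 10.87 pc
M = m − 5 log₁₀ d + 5 = -1.49 − 5·1.0362 + 5 = -1.671
M − M_☉ = -1.671 − 4.83 = -6.501
L/L_☉ = 10^(−0.4 × -6.501) = 398.5

L/L_☉ ≈ 400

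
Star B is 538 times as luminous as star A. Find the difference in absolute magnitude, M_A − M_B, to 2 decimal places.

Pogson: ΔM = −2.5 log₁₀(ratio) = −2.5 log₁₀(538) = −2.5 × 2.7308 = -6.827
Star B is brighter so has the smaller magnitude: M_A − M_B is positive.

M_A − M_B ≈ 6.83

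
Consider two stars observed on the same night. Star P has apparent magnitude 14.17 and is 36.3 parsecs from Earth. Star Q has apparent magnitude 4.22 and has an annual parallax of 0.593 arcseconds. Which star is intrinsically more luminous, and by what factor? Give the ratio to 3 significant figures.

Star P: M = m − 5 log₁₀ d + 5 = 14.17 − 5·1.5599 + 5 = 11.370
Star Q: d = 1/p = 1/0.593″ = 1.686 pc
Star Q: M = m − 5 log₁₀ d + 5 = 4.22 − 5·0.2269 + 5 = 8.085
ΔM = M_P − M_Q = 11.370 − (8.085) = 3.285; smaller M is more luminous → Star Q.
L ratio = 10^(0.4 |ΔM|) = 10^1.314 = 20.61

Star Q is more luminous, by a factor of 20.6.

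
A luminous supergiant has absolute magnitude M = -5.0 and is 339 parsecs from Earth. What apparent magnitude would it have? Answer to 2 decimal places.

m ≈ 2.65

m = M + 5 log₁₀ d − 5 = -5.0 + 5·2.5302 − 5 = 2.651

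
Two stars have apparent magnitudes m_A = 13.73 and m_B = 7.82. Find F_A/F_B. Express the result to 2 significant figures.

F_A/F_B ≈ 4.3×10^-3

Magnitude difference = 5.91
Flux ratio = 10^(−0.4 Δm) = 10^(−0.4 × 5.91) = 10^-2.364 = 4.325×10^-3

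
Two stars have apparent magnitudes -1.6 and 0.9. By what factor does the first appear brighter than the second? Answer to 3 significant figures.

Magnitude difference = -2.5
Flux ratio = 10^(−0.4 Δm) = 10^(−0.4 × -2.5) = 10^1.000 = 10.00

10.0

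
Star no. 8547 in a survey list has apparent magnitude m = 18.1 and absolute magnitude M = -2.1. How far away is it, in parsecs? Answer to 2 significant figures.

μ = m − M = 20.200
m − M = 5 log₁₀ d − 5
log₁₀ d = (m − M)/5 + 1 = 5.0400
d = 10^5.0400 = 109600 pc

d ≈ 110000 pc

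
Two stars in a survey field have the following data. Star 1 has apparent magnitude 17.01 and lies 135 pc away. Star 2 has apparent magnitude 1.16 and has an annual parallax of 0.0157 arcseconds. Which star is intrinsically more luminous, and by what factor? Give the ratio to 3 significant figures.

Star 2 is more luminous, by a factor of 487000.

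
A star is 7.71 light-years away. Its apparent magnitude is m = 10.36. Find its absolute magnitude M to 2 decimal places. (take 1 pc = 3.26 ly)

d = 7.71 ly / 3.26 = 2.365 pc
5 log₁₀(d/10 pc) = 5 log₁₀(2.365) − 5 = -3.131
M = m − 5 log₁₀(d/10) = 10.36 + 3.131 = 13.491

M ≈ 13.49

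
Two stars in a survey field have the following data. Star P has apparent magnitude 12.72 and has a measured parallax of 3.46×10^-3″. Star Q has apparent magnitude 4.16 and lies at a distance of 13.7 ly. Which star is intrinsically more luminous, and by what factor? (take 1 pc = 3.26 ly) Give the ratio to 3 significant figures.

Star P is more luminous, by a factor of 1.78.

Star P: d = 1/p = 1/3.46×10^-3″ = 289.0 pc
Star P: M = m − 5 log₁₀ d + 5 = 12.72 − 5·2.4609 + 5 = 5.415
Star Q: d = 13.7 ly / 3.26 = 4.202 pc
Star Q: M = m − 5 log₁₀ d + 5 = 4.16 − 5·0.6235 + 5 = 6.042
ΔM = M_P − M_Q = 5.415 − (6.042) = -0.627; smaller M is more luminous → Star P.
L ratio = 10^(0.4 |ΔM|) = 10^0.251 = 1.782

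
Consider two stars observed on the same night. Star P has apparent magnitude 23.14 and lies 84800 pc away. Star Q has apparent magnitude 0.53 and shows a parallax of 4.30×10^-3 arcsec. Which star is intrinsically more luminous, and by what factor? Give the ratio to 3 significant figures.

Star Q is more luminous, by a factor of 8320.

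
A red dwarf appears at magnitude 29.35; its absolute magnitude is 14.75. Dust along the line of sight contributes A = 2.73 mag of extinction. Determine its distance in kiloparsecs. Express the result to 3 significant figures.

m − M = 5 log₁₀(d/10 pc) + A  ⇒  29.35 − (14.75) − 2.73 = 5 log₁₀(d/10)
11.870 = 5 log₁₀(d/10)
log₁₀ d = (m − M − A)/5 + 1 = 3.3740
d = 10^3.3740 = 2366 pc
= 2.366 kpc

d ≈ 2.37 kpc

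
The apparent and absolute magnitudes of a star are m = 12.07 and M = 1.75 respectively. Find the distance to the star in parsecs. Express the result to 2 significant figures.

d ≈ 1200 pc

Distance modulus: m − M = 12.07 − (1.75) = 10.320
m − M = 5 log₁₀ d − 5
log₁₀ d = (m − M)/5 + 1 = 3.0640
d = 10^3.0640 = 1159 pc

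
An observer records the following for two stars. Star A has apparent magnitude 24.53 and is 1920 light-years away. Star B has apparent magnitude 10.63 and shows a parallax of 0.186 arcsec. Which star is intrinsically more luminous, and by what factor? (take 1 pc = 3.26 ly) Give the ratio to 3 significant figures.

Star A: d = 1920 ly / 3.26 = 589.0 pc
Star A: M = m − 5 log₁₀ d + 5 = 24.53 − 5·2.7701 + 5 = 15.680
Star B: d = 1/p = 1/0.186″ = 5.376 pc
Star B: M = m − 5 log₁₀ d + 5 = 10.63 − 5·0.7305 + 5 = 11.978
ΔM = M_A − M_B = 15.680 − (11.978) = 3.702; smaller M is more luminous → Star B.
L ratio = 10^(0.4 |ΔM|) = 10^1.481 = 30.26

Star B is more luminous, by a factor of 30.3.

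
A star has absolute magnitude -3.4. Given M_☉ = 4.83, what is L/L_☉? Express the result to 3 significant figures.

M − M_☉ = -3.4 − 4.83 = -8.230
L/L_☉ = 10^(−0.4 (M − M_☉)) = 10^3.292 = 1959

L/L_☉ ≈ 1960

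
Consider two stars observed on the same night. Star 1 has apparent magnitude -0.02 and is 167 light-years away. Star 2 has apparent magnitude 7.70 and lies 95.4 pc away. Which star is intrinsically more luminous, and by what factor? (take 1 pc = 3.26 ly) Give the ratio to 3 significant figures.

Star 1 is more luminous, by a factor of 353.

Star 1: d = 167 ly / 3.26 = 51.23 pc
Star 1: M = m − 5 log₁₀ d + 5 = -0.02 − 5·1.7095 + 5 = -3.567
Star 2: M = m − 5 log₁₀ d + 5 = 7.70 − 5·1.9795 + 5 = 2.802
ΔM = M_1 − M_2 = -3.567 − (2.802) = -6.370; smaller M is more luminous → Star 1.
L ratio = 10^(0.4 |ΔM|) = 10^2.548 = 353.1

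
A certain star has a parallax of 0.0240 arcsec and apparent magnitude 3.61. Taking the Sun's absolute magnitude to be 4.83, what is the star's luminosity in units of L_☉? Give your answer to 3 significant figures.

L/L_☉ ≈ 53.4

d = 1/p = 1/0.0240″ = 41.67 pc
M = m − 5 log₁₀ d + 5 = 3.61 − 5·1.6198 + 5 = 0.511
M − M_☉ = 0.511 − 4.83 = -4.319
L/L_☉ = 10^(−0.4 × -4.319) = 53.40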